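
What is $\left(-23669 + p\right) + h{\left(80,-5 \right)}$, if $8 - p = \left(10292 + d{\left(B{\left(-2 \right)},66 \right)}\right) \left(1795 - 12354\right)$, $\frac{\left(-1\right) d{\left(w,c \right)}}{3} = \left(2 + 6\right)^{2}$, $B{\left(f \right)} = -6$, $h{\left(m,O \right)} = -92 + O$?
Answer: $106622142$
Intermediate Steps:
$d{\left(w,c \right)} = -192$ ($d{\left(w,c \right)} = - 3 \left(2 + 6\right)^{2} = - 3 \cdot 8^{2} = \left(-3\right) 64 = -192$)
$p = 106645908$ ($p = 8 - \left(10292 - 192\right) \left(1795 - 12354\right) = 8 - 10100 \left(-10559\right) = 8 - -106645900 = 8 + 106645900 = 106645908$)
$\left(-23669 + p\right) + h{\left(80,-5 \right)} = \left(-23669 + 106645908\right) - 97 = 106622239 - 97 = 106622142$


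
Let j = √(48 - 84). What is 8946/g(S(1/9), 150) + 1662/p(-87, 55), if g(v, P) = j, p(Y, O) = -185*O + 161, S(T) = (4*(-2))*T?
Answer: -277/1669 - 1491*I ≈ -0.16597 - 1491.0*I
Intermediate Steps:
j = 6*I (j = √(-36) = 6*I ≈ 6.0*I)
S(T) = -8*T
p(Y, O) = 161 - 185*O
g(v, P) = 6*I
8946/g(S(1/9), 150) + 1662/p(-87, 55) = 8946/((6*I)) + 1662/(161 - 185*55) = 8946*(-I/6) + 1662/(161 - 10175) = -1491*I + 1662/(-10014) = -1491*I + 1662*(-1/10014) = -1491*I - 277/1669 = -277/1669 - 1491*I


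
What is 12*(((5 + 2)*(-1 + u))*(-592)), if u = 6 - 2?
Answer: -149184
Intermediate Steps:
u = 4
12*(((5 + 2)*(-1 + u))*(-592)) = 12*(((5 + 2)*(-1 + 4))*(-592)) = 12*((7*3)*(-592)) = 12*(21*(-592)) = 12*(-12432) = -149184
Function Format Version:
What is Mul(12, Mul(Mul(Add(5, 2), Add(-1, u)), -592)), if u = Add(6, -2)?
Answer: -149184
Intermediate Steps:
u = 4
Mul(12, Mul(Mul(Add(5, 2), Add(-1, u)), -592)) = Mul(12, Mul(Mul(Add(5, 2), Add(-1, 4)), -592)) = Mul(12, Mul(Mul(7, 3), -592)) = Mul(12, Mul(21, -592)) = Mul(12, -12432) = -149184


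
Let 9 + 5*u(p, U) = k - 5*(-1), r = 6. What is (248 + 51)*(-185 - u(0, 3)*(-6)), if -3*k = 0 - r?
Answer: -280163/5 ≈ -56033.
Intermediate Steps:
k = 2 (k = -(0 - 1*6)/3 = -(0 - 6)/3 = -⅓*(-6) = 2)
u(p, U) = -⅖ (u(p, U) = -9/5 + (2 - 5*(-1))/5 = -9/5 + (2 + 5)/5 = -9/5 + (⅕)*7 = -9/5 + 7/5 = -⅖)
(248 + 51)*(-185 - u(0, 3)*(-6)) = (248 + 51)*(-185 - 1*(-⅖)*(-6)) = 299*(-185 + (⅖)*(-6)) = 299*(-185 - 12/5) = 299*(-937/5) = -280163/5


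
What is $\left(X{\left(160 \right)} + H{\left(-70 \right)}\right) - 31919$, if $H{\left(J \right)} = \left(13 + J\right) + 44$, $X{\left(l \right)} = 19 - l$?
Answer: $-32073$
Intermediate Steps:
$H{\left(J \right)} = 57 + J$
$\left(X{\left(160 \right)} + H{\left(-70 \right)}\right) - 31919 = \left(\left(19 - 160\right) + \left(57 - 70\right)\right) - 31919 = \left(\left(19 - 160\right) - 13\right) - 31919 = \left(-141 - 13\right) - 31919 = -154 - 31919 = -32073$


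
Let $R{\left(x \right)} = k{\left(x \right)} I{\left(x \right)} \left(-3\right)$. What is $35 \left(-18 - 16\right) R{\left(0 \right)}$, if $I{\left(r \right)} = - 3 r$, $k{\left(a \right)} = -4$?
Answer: $0$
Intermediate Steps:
$R{\left(x \right)} = - 36 x$ ($R{\left(x \right)} = - 4 \left(- 3 x\right) \left(-3\right) = 12 x \left(-3\right) = - 36 x$)
$35 \left(-18 - 16\right) R{\left(0 \right)} = 35 \left(-18 - 16\right) \left(\left(-36\right) 0\right) = 35 \left(-34\right) 0 = \left(-1190\right) 0 = 0$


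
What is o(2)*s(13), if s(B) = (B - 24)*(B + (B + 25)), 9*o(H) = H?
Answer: -374/3 ≈ -124.67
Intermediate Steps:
o(H) = H/9
s(B) = (-24 + B)*(25 + 2*B) (s(B) = (-24 + B)*(B + (25 + B)) = (-24 + B)*(25 + 2*B))
o(2)*s(13) = ((⅑)*2)*(-600 - 23*13 + 2*13²) = 2*(-600 - 299 + 2*169)/9 = 2*(-600 - 299 + 338)/9 = (2/9)*(-561) = -374/3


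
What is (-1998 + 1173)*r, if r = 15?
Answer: -12375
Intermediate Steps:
(-1998 + 1173)*r = (-1998 + 1173)*15 = -825*15 = -12375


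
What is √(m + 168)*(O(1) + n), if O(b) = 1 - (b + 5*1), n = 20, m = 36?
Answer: 30*√51 ≈ 214.24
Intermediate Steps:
O(b) = -4 - b (O(b) = 1 - (b + 5) = 1 - (5 + b) = 1 + (-5 - b) = -4 - b)
√(m + 168)*(O(1) + n) = √(36 + 168)*((-4 - 1*1) + 20) = √204*((-4 - 1) + 20) = (2*√51)*(-5 + 20) = (2*√51)*15 = 30*√51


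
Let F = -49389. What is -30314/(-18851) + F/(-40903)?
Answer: 2170965581/771062453 ≈ 2.8156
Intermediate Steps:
-30314/(-18851) + F/(-40903) = -30314/(-18851) - 49389/(-40903) = -30314*(-1/18851) - 49389*(-1/40903) = 30314/18851 + 49389/40903 = 2170965581/771062453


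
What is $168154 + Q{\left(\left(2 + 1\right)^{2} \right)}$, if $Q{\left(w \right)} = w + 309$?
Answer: $168472$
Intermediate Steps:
$Q{\left(w \right)} = 309 + w$
$168154 + Q{\left(\left(2 + 1\right)^{2} \right)} = 168154 + \left(309 + \left(2 + 1\right)^{2}\right) = 168154 + \left(309 + 3^{2}\right) = 168154 + \left(309 + 9\right) = 168154 + 318 = 168472$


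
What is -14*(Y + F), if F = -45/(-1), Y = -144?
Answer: 1386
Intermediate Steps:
F = 45 (F = -45*(-1) = 45)
-14*(Y + F) = -14*(-144 + 45) = -14*(-99) = 1386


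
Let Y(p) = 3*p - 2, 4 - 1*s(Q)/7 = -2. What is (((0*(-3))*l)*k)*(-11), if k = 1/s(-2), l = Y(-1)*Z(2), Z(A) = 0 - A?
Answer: 0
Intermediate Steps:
s(Q) = 42 (s(Q) = 28 - 7*(-2) = 28 + 14 = 42)
Y(p) = -2 + 3*p
Z(A) = -A
l = 10 (l = (-2 + 3*(-1))*(-1*2) = (-2 - 3)*(-2) = -5*(-2) = 10)
k = 1/42 ≈ 0.023810
(((0*(-3))*l)*k)*(-11) = (((0*(-3))*10)*(1/42))*(-11) = ((0*10)*(1/42))*(-11) = (0*(1/42))*(-11) = 0*(-11) = 0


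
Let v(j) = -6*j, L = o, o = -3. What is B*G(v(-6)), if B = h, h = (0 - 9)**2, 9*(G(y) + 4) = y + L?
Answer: -27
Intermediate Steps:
L = -3
G(y) = -13/3 + y/9 (G(y) = -4 + (y - 3)/9 = -4 + (-3 + y)/9 = -4 + (-1/3 + y/9) = -13/3 + y/9)
h = 81 (h = (-9)**2 = 81)
B = 81
B*G(v(-6)) = 81*(-13/3 + (-6*(-6))/9) = 81*(-13/3 + (1/9)*36) = 81*(-13/3 + 4) = 81*(-1/3) = -27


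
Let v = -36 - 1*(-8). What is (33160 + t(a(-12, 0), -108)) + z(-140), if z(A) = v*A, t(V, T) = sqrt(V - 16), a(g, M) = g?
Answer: 37080 + 2*I*sqrt(7) ≈ 37080.0 + 5.2915*I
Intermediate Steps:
v = -28 (v = -36 + 8 = -28)
t(V, T) = sqrt(-16 + V)
z(A) = -28*A
(33160 + t(a(-12, 0), -108)) + z(-140) = (33160 + sqrt(-16 - 12)) - 28*(-140) = (33160 + sqrt(-28)) + 3920 = (33160 + 2*I*sqrt(7)) + 3920 = 37080 + 2*I*sqrt(7)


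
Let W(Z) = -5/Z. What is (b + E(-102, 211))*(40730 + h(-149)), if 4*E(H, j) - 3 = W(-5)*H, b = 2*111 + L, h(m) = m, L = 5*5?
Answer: 36076509/4 ≈ 9.0191e+6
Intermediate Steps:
L = 25
b = 247 (b = 2*111 + 25 = 222 + 25 = 247)
E(H, j) = ¾ + H/4 (E(H, j) = ¾ + ((-5/(-5))*H)/4 = ¾ + ((-5*(-⅕))*H)/4 = ¾ + (1*H)/4 = ¾ + H/4)
(b + E(-102, 211))*(40730 + h(-149)) = (247 + (¾ + (¼)*(-102)))*(40730 - 149) = (247 + (¾ - 51/2))*40581 = (247 - 99/4)*40581 = (889/4)*40581 = 36076509/4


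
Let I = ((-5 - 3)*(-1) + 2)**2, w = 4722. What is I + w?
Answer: 4822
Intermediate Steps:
I = 100 (I = (-8*(-1) + 2)**2 = (8 + 2)**2 = 10**2 = 100)
I + w = 100 + 4722 = 4822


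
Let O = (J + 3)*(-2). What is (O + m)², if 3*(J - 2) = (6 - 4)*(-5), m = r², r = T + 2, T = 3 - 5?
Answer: 100/9 ≈ 11.111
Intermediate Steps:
T = -2
r = 0 (r = -2 + 2 = 0)
m = 0 (m = 0² = 0)
J = -4/3 (J = 2 + ((6 - 4)*(-5))/3 = 2 + (2*(-5))/3 = 2 + (⅓)*(-10) = 2 - 10/3 = -4/3 ≈ -1.3333)
O = -10/3 (O = (-4/3 + 3)*(-2) = (5/3)*(-2) = -10/3 ≈ -3.3333)
(O + m)² = (-10/3 + 0)² = (-10/3)² = 100/9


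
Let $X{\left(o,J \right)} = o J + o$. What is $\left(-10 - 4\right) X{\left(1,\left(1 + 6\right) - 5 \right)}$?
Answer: $-42$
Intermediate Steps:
$X{\left(o,J \right)} = o + J o$ ($X{\left(o,J \right)} = J o + o = o + J o$)
$\left(-10 - 4\right) X{\left(1,\left(1 + 6\right) - 5 \right)} = \left(-10 - 4\right) 1 \left(1 + \left(\left(1 + 6\right) - 5\right)\right) = - 14 \cdot 1 \left(1 + \left(7 - 5\right)\right) = - 14 \cdot 1 \left(1 + 2\right) = - 14 \cdot 1 \cdot 3 = \left(-14\right) 3 = -42$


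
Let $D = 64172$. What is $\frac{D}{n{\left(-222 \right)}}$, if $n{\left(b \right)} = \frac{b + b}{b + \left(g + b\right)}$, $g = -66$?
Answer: $\frac{2727310}{37} \approx 73711.0$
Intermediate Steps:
$n{\left(b \right)} = \frac{2 b}{-66 + 2 b}$ ($n{\left(b \right)} = \frac{b + b}{b + \left(-66 + b\right)} = \frac{2 b}{-66 + 2 b}$)
$\frac{D}{n{\left(-222 \right)}} = \frac{64172}{\left(-222\right) \frac{1}{-33 - 222}} = \frac{64172}{\left(-222\right) \frac{1}{-255}} = \frac{64172}{\left(-222\right) \left(- \frac{1}{255}\right)} = \frac{64172}{\frac{74}{85}} = 64172 \cdot \frac{85}{74} = \frac{2727310}{37}$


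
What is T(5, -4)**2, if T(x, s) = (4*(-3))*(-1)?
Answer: 144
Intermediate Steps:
T(x, s) = 12 (T(x, s) = -12*(-1) = 12)
T(5, -4)**2 = 12**2 = 144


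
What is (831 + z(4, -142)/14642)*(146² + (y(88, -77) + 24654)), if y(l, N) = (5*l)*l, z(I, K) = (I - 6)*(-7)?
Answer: 515233465020/7321 ≈ 7.0377e+7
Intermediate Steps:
z(I, K) = 42 - 7*I (z(I, K) = (-6 + I)*(-7) = 42 - 7*I)
y(l, N) = 5*l²
(831 + z(4, -142)/14642)*(146² + (y(88, -77) + 24654)) = (831 + (42 - 7*4)/14642)*(146² + (5*88² + 24654)) = (831 + (42 - 28)*(1/14642))*(21316 + (5*7744 + 24654)) = (831 + 14*(1/14642))*(21316 + (38720 + 24654)) = (831 + 7/7321)*(21316 + 63374) = (6083758/7321)*84690 = 515233465020/7321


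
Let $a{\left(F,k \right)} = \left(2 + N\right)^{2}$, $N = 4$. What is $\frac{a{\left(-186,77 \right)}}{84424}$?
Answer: $\frac{9}{21106} \approx 0.00042642$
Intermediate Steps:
$a{\left(F,k \right)} = 36$ ($a{\left(F,k \right)} = \left(2 + 4\right)^{2} = 6^{2} = 36$)
$\frac{a{\left(-186,77 \right)}}{84424} = \frac{36}{84424} = 36 \cdot \frac{1}{84424} = \frac{9}{21106}$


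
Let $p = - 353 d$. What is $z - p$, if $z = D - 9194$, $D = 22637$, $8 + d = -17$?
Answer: $4618$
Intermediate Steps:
$d = -25$ ($d = -8 - 17 = -25$)
$p = 8825$ ($p = \left(-353\right) \left(-25\right) = 8825$)
$z = 13443$ ($z = 22637 - 9194 = 13443$)
$z - p = 13443 - 8825 = 4618$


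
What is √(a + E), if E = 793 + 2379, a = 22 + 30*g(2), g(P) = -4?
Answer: √3074 ≈ 55.444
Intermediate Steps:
a = -98 (a = 22 + 30*(-4) = 22 - 120 = -98)
E = 3172
√(a + E) = √(-98 + 3172) = √3074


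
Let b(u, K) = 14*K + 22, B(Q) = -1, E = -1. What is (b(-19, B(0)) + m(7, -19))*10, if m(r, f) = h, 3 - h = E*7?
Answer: 180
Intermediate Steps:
h = 10 (h = 3 - (-1)*7 = 3 - 1*(-7) = 3 + 7 = 10)
m(r, f) = 10
b(u, K) = 22 + 14*K
(b(-19, B(0)) + m(7, -19))*10 = ((22 + 14*(-1)) + 10)*10 = ((22 - 14) + 10)*10 = (8 + 10)*10 = 18*10 = 180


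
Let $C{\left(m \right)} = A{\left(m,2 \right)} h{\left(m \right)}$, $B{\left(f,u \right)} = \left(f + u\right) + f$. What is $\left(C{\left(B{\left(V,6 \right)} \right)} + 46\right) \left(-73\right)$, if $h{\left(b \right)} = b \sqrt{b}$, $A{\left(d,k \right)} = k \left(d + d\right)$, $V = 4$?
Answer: $-3358 - 57232 \sqrt{14} \approx -2.175 \cdot 10^{5}$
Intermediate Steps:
$B{\left(f,u \right)} = u + 2 f$
$A{\left(d,k \right)} = 2 d k$ ($A{\left(d,k \right)} = k 2 d = 2 d k$)
$h{\left(b \right)} = b^{\frac{3}{2}}$
$C{\left(m \right)} = 4 m^{\frac{5}{2}}$ ($C{\left(m \right)} = 2 m 2 m^{\frac{3}{2}} = 4 m m^{\frac{3}{2}} = 4 m^{\frac{5}{2}}$)
$\left(C{\left(B{\left(V,6 \right)} \right)} + 46\right) \left(-73\right) = \left(4 \left(6 + 2 \cdot 4\right)^{\frac{5}{2}} + 46\right) \left(-73\right) = \left(4 \left(6 + 8\right)^{\frac{5}{2}} + 46\right) \left(-73\right) = \left(4 \cdot 14^{\frac{5}{2}} + 46\right) \left(-73\right) = \left(4 \cdot 196 \sqrt{14} + 46\right) \left(-73\right) = \left(784 \sqrt{14} + 46\right) \left(-73\right) = \left(46 + 784 \sqrt{14}\right) \left(-73\right) = -3358 - 57232 \sqrt{14}$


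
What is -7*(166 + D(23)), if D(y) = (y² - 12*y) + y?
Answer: -3094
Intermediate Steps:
D(y) = y² - 11*y
-7*(166 + D(23)) = -7*(166 + 23*(-11 + 23)) = -7*(166 + 23*12) = -7*(166 + 276) = -7*442 = -3094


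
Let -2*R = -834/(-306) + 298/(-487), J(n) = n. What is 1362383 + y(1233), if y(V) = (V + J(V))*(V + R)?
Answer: 36430538674/8279 ≈ 4.4004e+6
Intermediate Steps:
R = -52495/49674 (R = -(-834/(-306) + 298/(-487))/2 = -(-834*(-1/306) + 298*(-1/487))/2 = -(139/51 - 298/487)/2 = -1/2*52495/24837 = -52495/49674 ≈ -1.0568)
y(V) = 2*V*(-52495/49674 + V) (y(V) = (V + V)*(V - 52495/49674) = (2*V)*(-52495/49674 + V) = 2*V*(-52495/49674 + V))
1362383 + y(1233) = 1362383 + (1/24837)*1233*(-52495 + 49674*1233) = 1362383 + (1/24837)*1233*(-52495 + 61248042) = 1362383 + (1/24837)*1233*61195547 = 1362383 + 25151369817/8279 = 36430538674/8279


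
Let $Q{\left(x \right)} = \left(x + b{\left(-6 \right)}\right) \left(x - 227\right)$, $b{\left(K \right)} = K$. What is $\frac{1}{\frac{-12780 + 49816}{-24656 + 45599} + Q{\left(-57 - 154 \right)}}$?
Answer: $\frac{20943}{1990585414} \approx 1.0521 \cdot 10^{-5}$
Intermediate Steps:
$Q{\left(x \right)} = \left(-227 + x\right) \left(-6 + x\right)$ ($Q{\left(x \right)} = \left(x - 6\right) \left(x - 227\right) = \left(-6 + x\right) \left(-227 + x\right) = \left(-227 + x\right) \left(-6 + x\right)$)
$\frac{1}{\frac{-12780 + 49816}{-24656 + 45599} + Q{\left(-57 - 154 \right)}} = \frac{1}{\frac{-12780 + 49816}{-24656 + 45599} + \left(1362 + \left(-57 - 154\right)^{2} - 233 \left(-57 - 154\right)\right)} = \frac{1}{\frac{37036}{20943} + \left(1362 + \left(-57 - 154\right)^{2} - 233 \left(-57 - 154\right)\right)} = \frac{1}{37036 \cdot \frac{1}{20943} + \left(1362 + \left(-211\right)^{2} - -49163\right)} = \frac{1}{\frac{37036}{20943} + \left(1362 + 44521 + 49163\right)} = \frac{1}{\frac{37036}{20943} + 95046} = \frac{1}{\frac{1990585414}{20943}} = \frac{20943}{1990585414}$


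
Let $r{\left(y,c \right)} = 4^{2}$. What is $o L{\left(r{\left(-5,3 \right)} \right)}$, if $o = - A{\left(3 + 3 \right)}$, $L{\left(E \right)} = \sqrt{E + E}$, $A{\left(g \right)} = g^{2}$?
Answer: $- 144 \sqrt{2} \approx -203.65$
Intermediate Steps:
$r{\left(y,c \right)} = 16$
$L{\left(E \right)} = \sqrt{2} \sqrt{E}$ ($L{\left(E \right)} = \sqrt{2 E} = \sqrt{2} \sqrt{E}$)
$o = -36$ ($o = - \left(3 + 3\right)^{2} = - 6^{2} = \left(-1\right) 36 = -36$)
$o L{\left(r{\left(-5,3 \right)} \right)} = - 36 \sqrt{2} \sqrt{16} = - 36 \sqrt{2} \cdot 4 = - 36 \cdot 4 \sqrt{2} = - 144 \sqrt{2}$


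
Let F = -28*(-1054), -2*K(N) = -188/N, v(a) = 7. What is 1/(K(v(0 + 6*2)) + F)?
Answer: 7/206678 ≈ 3.3869e-5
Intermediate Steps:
K(N) = 94/N (K(N) = -(-94)/N = 94/N)
F = 29512
1/(K(v(0 + 6*2)) + F) = 1/(94/7 + 29512) = 1/(206678/7) = 7/206678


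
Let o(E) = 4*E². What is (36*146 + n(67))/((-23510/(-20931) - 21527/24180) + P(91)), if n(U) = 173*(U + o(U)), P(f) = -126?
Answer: -175633933395700/7072463213 ≈ -24834.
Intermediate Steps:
n(U) = 173*U + 692*U² (n(U) = 173*(U + 4*U²) = 173*U + 692*U²)
(36*146 + n(67))/((-23510/(-20931) - 21527/24180) + P(91)) = (36*146 + 173*67*(1 + 4*67))/((-23510/(-20931) - 21527/24180) - 126) = (5256 + 173*67*(1 + 268))/((-23510*(-1/20931) - 21527*1/24180) - 126) = (5256 + 173*67*269)/((23510/20931 - 21527/24180) - 126) = (5256 + 3117979)/(13098907/56234620 - 126) = 3123235/(-7072463213/56234620) = 3123235*(-56234620/7072463213) = -175633933395700/7072463213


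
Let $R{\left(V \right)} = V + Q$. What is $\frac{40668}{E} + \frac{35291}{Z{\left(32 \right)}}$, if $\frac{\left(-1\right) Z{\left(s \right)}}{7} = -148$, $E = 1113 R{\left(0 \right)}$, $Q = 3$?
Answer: $\frac{7617557}{164724} \approx 46.244$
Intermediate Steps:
$R{\left(V \right)} = 3 + V$ ($R{\left(V \right)} = V + 3 = 3 + V$)
$E = 3339$ ($E = 1113 \left(3 + 0\right) = 1113 \cdot 3 = 3339$)
$Z{\left(s \right)} = 1036$ ($Z{\left(s \right)} = \left(-7\right) \left(-148\right) = 1036$)
$\frac{40668}{E} + \frac{35291}{Z{\left(32 \right)}} = \frac{40668}{3339} + \frac{35291}{1036} = 40668 \cdot \frac{1}{3339} + 35291 \cdot \frac{1}{1036} = \frac{13556}{1113} + \frac{35291}{1036} = \frac{7617557}{164724}$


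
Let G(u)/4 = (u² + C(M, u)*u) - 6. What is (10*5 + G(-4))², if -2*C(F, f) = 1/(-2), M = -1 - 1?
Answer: 7396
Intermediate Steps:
M = -2
C(F, f) = ¼ (C(F, f) = -½/(-2) = -½*(-½) = ¼)
G(u) = -24 + u + 4*u² (G(u) = 4*((u² + u/4) - 6) = 4*(-6 + u² + u/4) = -24 + u + 4*u²)
(10*5 + G(-4))² = (10*5 + (-24 - 4 + 4*(-4)²))² = (50 + (-24 - 4 + 4*16))² = (50 + (-24 - 4 + 64))² = (50 + 36)² = 86² = 7396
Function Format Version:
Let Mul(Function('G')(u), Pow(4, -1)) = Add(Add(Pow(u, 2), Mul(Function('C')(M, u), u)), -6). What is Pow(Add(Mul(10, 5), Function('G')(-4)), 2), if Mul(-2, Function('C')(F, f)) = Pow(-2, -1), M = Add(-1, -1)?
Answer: 7396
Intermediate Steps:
M = -2
Function('C')(F, f) = Rational(1, 4) (Function('C')(F, f) = Mul(Rational(-1, 2), Pow(-2, -1)) = Mul(Rational(-1, 2), Rational(-1, 2)) = Rational(1, 4))
Function('G')(u) = Add(-24, u, Mul(4, Pow(u, 2))) (Function('G')(u) = Mul(4, Add(Add(Pow(u, 2), Mul(Rational(1, 4), u)), -6)) = Mul(4, Add(-6, Pow(u, 2), Mul(Rational(1, 4), u))) = Add(-24, u, Mul(4, Pow(u, 2))))
Pow(Add(Mul(10, 5), Function('G')(-4)), 2) = Pow(Add(Mul(10, 5), Add(-24, -4, Mul(4, Pow(-4, 2)))), 2) = Pow(Add(50, Add(-24, -4, Mul(4, 16))), 2) = Pow(Add(50, Add(-24, -4, 64)), 2) = Pow(Add(50, 36), 2) = Pow(86, 2) = 7396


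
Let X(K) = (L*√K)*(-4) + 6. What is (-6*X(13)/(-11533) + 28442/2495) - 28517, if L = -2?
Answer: -820243858289/28774835 + 48*√13/11533 ≈ -28506.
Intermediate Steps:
X(K) = 6 + 8*√K (X(K) = -2*√K*(-4) + 6 = 8*√K + 6 = 6 + 8*√K)
(-6*X(13)/(-11533) + 28442/2495) - 28517 = (-6*(6 + 8*√13)/(-11533) + 28442/2495) - 28517 = ((-36 - 48*√13)*(-1/11533) + 28442*(1/2495)) - 28517 = ((36/11533 + 48*√13/11533) + 28442/2495) - 28517 = (328111406/28774835 + 48*√13/11533) - 28517 = -820243858289/28774835 + 48*√13/11533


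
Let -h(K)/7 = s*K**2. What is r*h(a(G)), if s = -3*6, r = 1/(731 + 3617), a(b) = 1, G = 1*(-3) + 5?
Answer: 63/2174 ≈ 0.028979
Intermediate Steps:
G = 2 (G = -3 + 5 = 2)
r = 1/4348 ≈ 0.00022999
s = -18
h(K) = 126*K**2 (h(K) = -(-126)*K**2 = 126*K**2)
r*h(a(G)) = (126*1**2)/4348 = (126*1)/4348 = (1/4348)*126 = 63/2174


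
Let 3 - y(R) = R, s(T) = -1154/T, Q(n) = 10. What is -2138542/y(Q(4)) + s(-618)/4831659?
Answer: 456115151666863/1492982631 ≈ 3.0551e+5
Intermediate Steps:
y(R) = 3 - R
-2138542/y(Q(4)) + s(-618)/4831659 = -2138542/(3 - 1*10) - 1154/(-618)/4831659 = -2138542/(3 - 10) - 1154*(-1/618)*(1/4831659) = -2138542/(-7) + (577/309)*(1/4831659) = -2138542*(-⅐) + 577/1492982631 = 305506 + 577/1492982631 = 456115151666863/1492982631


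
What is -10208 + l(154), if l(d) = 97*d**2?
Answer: 2290244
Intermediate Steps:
-10208 + l(154) = -10208 + 97*154**2 = -10208 + 97*23716 = -10208 + 2300452 = 2290244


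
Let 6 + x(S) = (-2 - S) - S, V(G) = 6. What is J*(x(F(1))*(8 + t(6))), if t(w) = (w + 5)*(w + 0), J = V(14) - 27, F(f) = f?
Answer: 15540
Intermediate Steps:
x(S) = -8 - 2*S (x(S) = -6 + ((-2 - S) - S) = -6 + (-2 - 2*S) = -8 - 2*S)
J = -21 (J = 6 - 27 = -21)
t(w) = w*(5 + w) (t(w) = (5 + w)*w = w*(5 + w))
J*(x(F(1))*(8 + t(6))) = -21*(-8 - 2*1)*(8 + 6*(5 + 6)) = -21*(-8 - 2)*(8 + 6*11) = -(-210)*(8 + 66) = -(-210)*74 = -21*(-740) = 15540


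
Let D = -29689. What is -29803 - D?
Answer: -114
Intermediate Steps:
-29803 - D = -29803 - 1*(-29689) = -29803 + 29689 = -114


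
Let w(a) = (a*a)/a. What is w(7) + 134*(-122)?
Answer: -16341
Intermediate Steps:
w(a) = a (w(a) = a**2/a = a)
w(7) + 134*(-122) = 7 + 134*(-122) = 7 - 16348 = -16341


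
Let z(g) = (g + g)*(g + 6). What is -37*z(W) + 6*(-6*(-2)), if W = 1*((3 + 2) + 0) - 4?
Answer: -446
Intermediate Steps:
W = 1 (W = 1*(5 + 0) - 4 = 1*5 - 4 = 5 - 4 = 1)
z(g) = 2*g*(6 + g) (z(g) = (2*g)*(6 + g) = 2*g*(6 + g))
-37*z(W) + 6*(-6*(-2)) = -74*(6 + 1) + 6*(-6*(-2)) = -74*7 + 6*12 = -37*14 + 72 = -518 + 72 = -446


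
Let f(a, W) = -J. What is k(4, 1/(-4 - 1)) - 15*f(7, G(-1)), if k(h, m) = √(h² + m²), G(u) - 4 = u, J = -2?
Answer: -30 + √401/5 ≈ -25.995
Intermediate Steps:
G(u) = 4 + u
f(a, W) = 2 (f(a, W) = -1*(-2) = 2)
k(4, 1/(-4 - 1)) - 15*f(7, G(-1)) = √(4² + (1/(-4 - 1))²) - 15*2 = √(16 + (1/(-5))²) - 30 = √(16 + (-⅕)²) - 30 = √(16 + 1/25) - 30 = √(401/25) - 30 = √401/5 - 30 = -30 + √401/5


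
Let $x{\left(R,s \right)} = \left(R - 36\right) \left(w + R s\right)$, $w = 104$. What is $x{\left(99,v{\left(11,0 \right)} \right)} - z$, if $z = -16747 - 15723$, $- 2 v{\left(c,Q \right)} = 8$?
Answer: $14074$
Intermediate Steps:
$v{\left(c,Q \right)} = -4$ ($v{\left(c,Q \right)} = \left(- \frac{1}{2}\right) 8 = -4$)
$z = -32470$ ($z = -16747 - 15723 = -32470$)
$x{\left(R,s \right)} = \left(-36 + R\right) \left(104 + R s\right)$ ($x{\left(R,s \right)} = \left(R - 36\right) \left(104 + R s\right) = \left(-36 + R\right) \left(104 + R s\right)$)
$x{\left(99,v{\left(11,0 \right)} \right)} - z = \left(-3744 + 104 \cdot 99 - 4 \cdot 99^{2} - 3564 \left(-4\right)\right) - -32470 = \left(-3744 + 10296 - 39204 + 14256\right) + 32470 = -18396 + 32470 = 14074$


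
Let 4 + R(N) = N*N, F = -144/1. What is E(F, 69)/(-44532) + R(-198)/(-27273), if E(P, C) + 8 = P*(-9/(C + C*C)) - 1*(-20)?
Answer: -13014084631/9052681435 ≈ -1.4376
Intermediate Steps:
F = -144 (F = -144*1 = -144)
R(N) = -4 + N² (R(N) = -4 + N*N = -4 + N²)
E(P, C) = 12 - 9*P/(C + C²) (E(P, C) = -8 + (P*(-9/(C + C*C)) - 1*(-20)) = -8 + (P*(-9/(C + C²)) + 20) = -8 + (-9*P/(C + C²) + 20) = -8 + (20 - 9*P/(C + C²)) = 12 - 9*P/(C + C²))
E(F, 69)/(-44532) + R(-198)/(-27273) = (3*(-3*(-144) + 4*69 + 4*69²)/(69*(1 + 69)))/(-44532) + (-4 + (-198)²)/(-27273) = (3*(1/69)*(432 + 276 + 4*4761)/70)*(-1/44532) + (-4 + 39204)*(-1/27273) = (3*(1/69)*(1/70)*(432 + 276 + 19044))*(-1/44532) + 39200*(-1/27273) = (3*(1/69)*(1/70)*19752)*(-1/44532) - 39200/27273 = (9876/805)*(-1/44532) - 39200/27273 = -823/2987355 - 39200/27273 = -13014084631/9052681435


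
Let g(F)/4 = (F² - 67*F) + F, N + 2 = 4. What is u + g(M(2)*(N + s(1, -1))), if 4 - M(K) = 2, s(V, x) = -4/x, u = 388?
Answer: -2204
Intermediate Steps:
N = 2 (N = -2 + 4 = 2)
M(K) = 2 (M(K) = 4 - 1*2 = 4 - 2 = 2)
g(F) = -264*F + 4*F² (g(F) = 4*((F² - 67*F) + F) = 4*(F² - 66*F) = -264*F + 4*F²)
u + g(M(2)*(N + s(1, -1))) = 388 + 4*(2*(2 - 4/(-1)))*(-66 + 2*(2 - 4/(-1))) = 388 + 4*(2*(2 - 4*(-1)))*(-66 + 2*(2 - 4*(-1))) = 388 + 4*(2*(2 + 4))*(-66 + 2*(2 + 4)) = 388 + 4*(2*6)*(-66 + 2*6) = 388 + 4*12*(-66 + 12) = 388 + 4*12*(-54) = 388 - 2592 = -2204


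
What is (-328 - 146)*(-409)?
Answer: 193866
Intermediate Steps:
(-328 - 146)*(-409) = -474*(-409) = 193866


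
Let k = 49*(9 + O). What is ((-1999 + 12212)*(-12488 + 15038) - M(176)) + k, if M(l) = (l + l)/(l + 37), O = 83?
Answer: 5548150802/213 ≈ 2.6048e+7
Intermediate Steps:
M(l) = 2*l/(37 + l) (M(l) = (2*l)/(37 + l) = 2*l/(37 + l))
k = 4508 (k = 49*(9 + 83) = 49*92 = 4508)
((-1999 + 12212)*(-12488 + 15038) - M(176)) + k = ((-1999 + 12212)*(-12488 + 15038) - 2*176/(37 + 176)) + 4508 = (10213*2550 - 2*176/213) + 4508 = (26043150 - 2*176/213) + 4508 = (26043150 - 1*352/213) + 4508 = (26043150 - 352/213) + 4508 = 5547190598/213 + 4508 = 5548150802/213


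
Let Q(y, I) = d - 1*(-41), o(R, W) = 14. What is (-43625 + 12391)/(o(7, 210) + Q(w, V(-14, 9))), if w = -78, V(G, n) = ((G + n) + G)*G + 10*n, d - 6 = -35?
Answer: -15617/13 ≈ -1201.3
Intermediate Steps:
d = -29 (d = 6 - 35 = -29)
V(G, n) = 10*n + G*(n + 2*G) (V(G, n) = (n + 2*G)*G + 10*n = G*(n + 2*G) + 10*n = 10*n + G*(n + 2*G))
Q(y, I) = 12 (Q(y, I) = -29 - 1*(-41) = -29 + 41 = 12)
(-43625 + 12391)/(o(7, 210) + Q(w, V(-14, 9))) = (-43625 + 12391)/(14 + 12) = -31234/26 = -31234*1/26 = -15617/13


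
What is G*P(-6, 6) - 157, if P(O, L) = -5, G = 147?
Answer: -892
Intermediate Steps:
G*P(-6, 6) - 157 = 147*(-5) - 157 = -735 - 157 = -892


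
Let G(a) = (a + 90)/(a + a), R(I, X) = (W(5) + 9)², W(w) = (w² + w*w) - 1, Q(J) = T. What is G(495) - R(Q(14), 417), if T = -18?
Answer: -73995/22 ≈ -3363.4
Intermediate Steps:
Q(J) = -18
W(w) = -1 + 2*w² (W(w) = (w² + w²) - 1 = 2*w² - 1 = -1 + 2*w²)
R(I, X) = 3364 (R(I, X) = ((-1 + 2*5²) + 9)² = ((-1 + 2*25) + 9)² = ((-1 + 50) + 9)² = (49 + 9)² = 58² = 3364)
G(a) = (90 + a)/(2*a) (G(a) = (90 + a)/((2*a)) = (90 + a)*(1/(2*a)) = (90 + a)/(2*a))
G(495) - R(Q(14), 417) = (½)*(90 + 495)/495 - 1*3364 = (½)*(1/495)*585 - 3364 = 13/22 - 3364 = -73995/22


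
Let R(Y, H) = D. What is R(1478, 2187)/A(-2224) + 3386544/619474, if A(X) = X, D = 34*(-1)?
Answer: 1888183993/344427544 ≈ 5.4821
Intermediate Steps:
D = -34
R(Y, H) = -34
R(1478, 2187)/A(-2224) + 3386544/619474 = -34/(-2224) + 3386544/619474 = -34*(-1/2224) + 3386544*(1/619474) = 17/1112 + 1693272/309737 = 1888183993/344427544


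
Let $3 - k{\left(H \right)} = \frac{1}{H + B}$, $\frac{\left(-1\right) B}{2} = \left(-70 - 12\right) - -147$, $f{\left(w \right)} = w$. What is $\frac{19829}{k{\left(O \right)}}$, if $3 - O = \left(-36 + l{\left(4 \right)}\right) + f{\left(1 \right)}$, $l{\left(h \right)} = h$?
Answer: $\frac{1903584}{289} \approx 6586.8$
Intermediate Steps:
$O = 34$ ($O = 3 - \left(\left(-36 + 4\right) + 1\right) = 3 - \left(-32 + 1\right) = 3 - -31 = 3 + 31 = 34$)
$B = -130$ ($B = - 2 \left(\left(-70 - 12\right) - -147\right) = - 2 \left(-82 + 147\right) = \left(-2\right) 65 = -130$)
$k{\left(H \right)} = 3 - \frac{1}{-130 + H}$ ($k{\left(H \right)} = 3 - \frac{1}{H - 130} = 3 - \frac{1}{-130 + H}$)
$\frac{19829}{k{\left(O \right)}} = \frac{19829}{\frac{1}{-130 + 34} \left(-391 + 3 \cdot 34\right)} = \frac{19829}{\frac{1}{-96} \left(-391 + 102\right)} = \frac{19829}{\left(- \frac{1}{96}\right) \left(-289\right)} = \frac{19829}{\frac{289}{96}} = 19829 \cdot \frac{96}{289} = \frac{1903584}{289}$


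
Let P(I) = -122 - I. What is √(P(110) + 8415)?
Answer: 7*√167 ≈ 90.460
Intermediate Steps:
√(P(110) + 8415) = √((-122 - 1*110) + 8415) = √((-122 - 110) + 8415) = √(-232 + 8415) = √8183 = 7*√167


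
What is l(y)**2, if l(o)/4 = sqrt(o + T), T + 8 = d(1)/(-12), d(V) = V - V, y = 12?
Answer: 64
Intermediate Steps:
d(V) = 0
T = -8 (T = -8 + 0/(-12) = -8 + 0*(-1/12) = -8 + 0 = -8)
l(o) = 4*sqrt(-8 + o) (l(o) = 4*sqrt(o - 8) = 4*sqrt(-8 + o))
l(y)**2 = (4*sqrt(-8 + 12))**2 = (4*sqrt(4))**2 = (4*2)**2 = 8**2 = 64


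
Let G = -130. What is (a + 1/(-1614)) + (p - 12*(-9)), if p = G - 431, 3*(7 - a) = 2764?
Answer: -2206877/1614 ≈ -1367.3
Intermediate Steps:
a = -2743/3 (a = 7 - ⅓*2764 = 7 - 2764/3 = -2743/3 ≈ -914.33)
p = -561 (p = -130 - 431 = -561)
(a + 1/(-1614)) + (p - 12*(-9)) = (-2743/3 + 1/(-1614)) + (-561 - 12*(-9)) = (-2743/3 - 1/1614) + (-561 + 108) = -1475735/1614 - 453 = -2206877/1614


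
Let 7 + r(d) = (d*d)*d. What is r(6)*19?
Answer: 3971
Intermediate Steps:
r(d) = -7 + d³ (r(d) = -7 + (d*d)*d = -7 + d²*d = -7 + d³)
r(6)*19 = (-7 + 6³)*19 = (-7 + 216)*19 = 209*19 = 3971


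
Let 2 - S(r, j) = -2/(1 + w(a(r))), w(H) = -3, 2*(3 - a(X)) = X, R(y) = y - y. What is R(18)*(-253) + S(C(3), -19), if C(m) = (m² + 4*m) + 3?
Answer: 1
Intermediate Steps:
R(y) = 0
a(X) = 3 - X/2
C(m) = 3 + m² + 4*m
S(r, j) = 1 (S(r, j) = 2 - (-2)/(1 - 3) = 2 - (-2)/(-2) = 2 - (-2)*(-1)/2 = 2 - 1*1 = 2 - 1 = 1)
R(18)*(-253) + S(C(3), -19) = 0*(-253) + 1 = 0 + 1 = 1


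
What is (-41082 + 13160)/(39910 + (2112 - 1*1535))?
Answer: -27922/40487 ≈ -0.68965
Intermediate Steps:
(-41082 + 13160)/(39910 + (2112 - 1*1535)) = -27922/(39910 + (2112 - 1535)) = -27922/(39910 + 577) = -27922/40487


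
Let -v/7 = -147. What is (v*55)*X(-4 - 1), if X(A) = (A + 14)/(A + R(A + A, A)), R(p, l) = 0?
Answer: -101871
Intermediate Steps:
v = 1029 (v = -7*(-147) = 1029)
X(A) = (14 + A)/A (X(A) = (A + 14)/(A + 0) = (14 + A)/A)
(v*55)*X(-4 - 1) = (1029*55)*((14 + (-4 - 1))/(-4 - 1)) = 56595*((14 - 5)/(-5)) = 56595*(-⅕*9) = 56595*(-9/5) = -101871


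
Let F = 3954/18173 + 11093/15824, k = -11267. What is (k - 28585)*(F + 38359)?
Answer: -109903293713094939/71892388 ≈ -1.5287e+9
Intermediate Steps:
F = 264161185/287569552 (F = 3954*(1/18173) + 11093*(1/15824) = 3954/18173 + 11093/15824 = 264161185/287569552 ≈ 0.91860)
(k - 28585)*(F + 38359) = (-11267 - 28585)*(264161185/287569552 + 38359) = -39852*11031144606353/287569552 = -109903293713094939/71892388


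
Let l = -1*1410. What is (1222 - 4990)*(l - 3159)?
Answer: 17215992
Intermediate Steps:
l = -1410
(1222 - 4990)*(l - 3159) = (1222 - 4990)*(-1410 - 3159) = -3768*(-4569) = 17215992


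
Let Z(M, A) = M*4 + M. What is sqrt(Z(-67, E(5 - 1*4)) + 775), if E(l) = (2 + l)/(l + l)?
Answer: 2*sqrt(110) ≈ 20.976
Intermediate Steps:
E(l) = (2 + l)/(2*l) (E(l) = (2 + l)/((2*l)) = (2 + l)*(1/(2*l)) = (2 + l)/(2*l))
Z(M, A) = 5*M (Z(M, A) = 4*M + M = 5*M)
sqrt(Z(-67, E(5 - 1*4)) + 775) = sqrt(5*(-67) + 775) = sqrt(-335 + 775) = sqrt(440) = 2*sqrt(110)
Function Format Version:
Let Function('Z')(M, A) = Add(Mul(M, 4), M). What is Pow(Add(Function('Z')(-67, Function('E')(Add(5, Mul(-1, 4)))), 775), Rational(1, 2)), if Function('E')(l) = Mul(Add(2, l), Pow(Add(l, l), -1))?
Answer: Mul(2, Pow(110, Rational(1, 2))) ≈ 20.976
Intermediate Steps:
Function('E')(l) = Mul(Rational(1, 2), Pow(l, -1), Add(2, l)) (Function('E')(l) = Mul(Add(2, l), Pow(Mul(2, l), -1)) = Mul(Add(2, l), Mul(Rational(1, 2), Pow(l, -1))) = Mul(Rational(1, 2), Pow(l, -1), Add(2, l)))
Function('Z')(M, A) = Mul(5, M) (Function('Z')(M, A) = Add(Mul(4, M), M) = Mul(5, M))
Pow(Add(Function('Z')(-67, Function('E')(Add(5, Mul(-1, 4)))), 775), Rational(1, 2)) = Pow(Add(Mul(5, -67), 775), Rational(1, 2)) = Pow(Add(-335, 775), Rational(1, 2)) = Pow(440, Rational(1, 2)) = Mul(2, Pow(110, Rational(1, 2)))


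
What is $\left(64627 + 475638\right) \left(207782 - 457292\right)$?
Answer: $-134801520150$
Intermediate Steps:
$\left(64627 + 475638\right) \left(207782 - 457292\right) = 540265 \left(-249510\right) = -134801520150$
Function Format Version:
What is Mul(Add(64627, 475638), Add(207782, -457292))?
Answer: -134801520150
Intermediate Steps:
Mul(Add(64627, 475638), Add(207782, -457292)) = Mul(540265, -249510) = -134801520150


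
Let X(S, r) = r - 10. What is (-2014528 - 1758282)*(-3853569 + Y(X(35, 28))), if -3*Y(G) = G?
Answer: 14538806295750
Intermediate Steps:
X(S, r) = -10 + r
Y(G) = -G/3
(-2014528 - 1758282)*(-3853569 + Y(X(35, 28))) = (-2014528 - 1758282)*(-3853569 - (-10 + 28)/3) = -3772810*(-3853569 - 1/3*18) = -3772810*(-3853569 - 6) = -3772810*(-3853575) = 14538806295750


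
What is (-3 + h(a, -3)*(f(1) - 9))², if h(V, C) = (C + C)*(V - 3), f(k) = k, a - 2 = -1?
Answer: 9801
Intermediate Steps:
a = 1 (a = 2 - 1 = 1)
h(V, C) = 2*C*(-3 + V) (h(V, C) = (2*C)*(-3 + V) = 2*C*(-3 + V))
(-3 + h(a, -3)*(f(1) - 9))² = (-3 + (2*(-3)*(-3 + 1))*(1 - 9))² = (-3 + (2*(-3)*(-2))*(-8))² = (-3 + 12*(-8))² = (-3 - 96)² = (-99)² = 9801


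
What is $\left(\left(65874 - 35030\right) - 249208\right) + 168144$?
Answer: $-50220$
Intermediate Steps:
$\left(\left(65874 - 35030\right) - 249208\right) + 168144 = \left(30844 - 249208\right) + 168144 = -218364 + 168144 = -50220$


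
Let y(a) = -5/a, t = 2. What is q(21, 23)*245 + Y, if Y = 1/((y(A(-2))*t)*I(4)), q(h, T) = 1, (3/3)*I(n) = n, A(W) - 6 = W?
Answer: 2449/10 ≈ 244.90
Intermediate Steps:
A(W) = 6 + W
I(n) = n
Y = -⅒ (Y = 1/((-5/(6 - 2)*2)*4) = 1/((-5/4*2)*4) = 1/((-5*¼*2)*4) = 1/(-5/4*2*4) = 1/(-5/2*4) = 1/(-10) = -⅒ ≈ -0.10000)
q(21, 23)*245 + Y = 1*245 - ⅒ = 245 - ⅒ = 2449/10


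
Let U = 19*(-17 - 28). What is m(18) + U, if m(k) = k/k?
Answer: -854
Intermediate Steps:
m(k) = 1
U = -855 (U = 19*(-45) = -855)
m(18) + U = 1 - 855 = -854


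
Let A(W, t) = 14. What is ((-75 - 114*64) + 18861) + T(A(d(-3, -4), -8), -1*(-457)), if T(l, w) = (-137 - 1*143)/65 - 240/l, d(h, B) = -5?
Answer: 1043638/91 ≈ 11469.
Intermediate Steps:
T(l, w) = -56/13 - 240/l (T(l, w) = (-137 - 143)*(1/65) - 240/l = -280*1/65 - 240/l = -56/13 - 240/l)
((-75 - 114*64) + 18861) + T(A(d(-3, -4), -8), -1*(-457)) = ((-75 - 114*64) + 18861) + (-56/13 - 240/14) = ((-75 - 7296) + 18861) + (-56/13 - 240*1/14) = (-7371 + 18861) + (-56/13 - 120/7) = 11490 - 1952/91 = 1043638/91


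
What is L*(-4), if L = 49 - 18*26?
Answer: 1676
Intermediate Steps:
L = -419 (L = 49 - 468 = -419)
L*(-4) = -419*(-4) = 1676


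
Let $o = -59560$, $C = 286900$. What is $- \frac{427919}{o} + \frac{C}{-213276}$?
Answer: $\frac{18544272161}{3175679640} \approx 5.8395$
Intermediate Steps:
$- \frac{427919}{o} + \frac{C}{-213276} = - \frac{427919}{-59560} + \frac{286900}{-213276} = \left(-427919\right) \left(- \frac{1}{59560}\right) + 286900 \left(- \frac{1}{213276}\right) = \frac{427919}{59560} - \frac{71725}{53319} = \frac{18544272161}{3175679640}$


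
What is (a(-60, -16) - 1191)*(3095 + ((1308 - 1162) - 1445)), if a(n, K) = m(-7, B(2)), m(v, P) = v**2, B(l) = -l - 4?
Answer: -2051032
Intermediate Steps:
B(l) = -4 - l
a(n, K) = 49 (a(n, K) = (-7)**2 = 49)
(a(-60, -16) - 1191)*(3095 + ((1308 - 1162) - 1445)) = (49 - 1191)*(3095 + ((1308 - 1162) - 1445)) = -1142*(3095 + (146 - 1445)) = -1142*(3095 - 1299) = -1142*1796 = -2051032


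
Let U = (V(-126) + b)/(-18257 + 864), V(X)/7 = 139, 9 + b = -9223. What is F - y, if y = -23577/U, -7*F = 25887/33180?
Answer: 10582638909903/213137260 ≈ 49652.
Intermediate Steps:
b = -9232 (b = -9 - 9223 = -9232)
V(X) = 973 (V(X) = 7*139 = 973)
U = 8259/17393 (U = (973 - 9232)/(-18257 + 864) = -8259/(-17393) = -8259*(-1/17393) = 8259/17393 ≈ 0.47485)
F = -8629/77420 (F = -25887/(7*33180) = -1/7*8629/11060 = -8629/77420 ≈ -0.11146)
y = -136691587/2753 (y = -23577/8259/17393 = -23577*17393/8259 = -136691587/2753 ≈ -49652.)
F - y = -8629/77420 - 1*(-136691587/2753) = -8629/77420 + 136691587/2753 = 10582638909903/213137260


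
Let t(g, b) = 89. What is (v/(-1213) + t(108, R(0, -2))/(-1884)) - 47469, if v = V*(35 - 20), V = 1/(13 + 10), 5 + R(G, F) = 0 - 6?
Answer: -2495054608075/52561716 ≈ -47469.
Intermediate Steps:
R(G, F) = -11 (R(G, F) = -5 + (0 - 6) = -5 - 6 = -11)
V = 1/23 ≈ 0.043478
v = 15/23 (v = (35 - 20)/23 = (1/23)*15 = 15/23 ≈ 0.65217)
(v/(-1213) + t(108, R(0, -2))/(-1884)) - 47469 = ((15/23)/(-1213) + 89/(-1884)) - 47469 = ((15/23)*(-1/1213) + 89*(-1/1884)) - 47469 = (-15/27899 - 89/1884) - 47469 = -2511271/52561716 - 47469 = -2495054608075/52561716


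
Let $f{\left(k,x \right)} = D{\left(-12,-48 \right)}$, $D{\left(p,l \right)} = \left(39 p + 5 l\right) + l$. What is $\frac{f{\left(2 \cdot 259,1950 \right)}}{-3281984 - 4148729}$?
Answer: $\frac{756}{7430713} \approx 0.00010174$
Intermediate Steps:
$D{\left(p,l \right)} = 6 l + 39 p$ ($D{\left(p,l \right)} = \left(5 l + 39 p\right) + l = 6 l + 39 p$)
$f{\left(k,x \right)} = -756$ ($f{\left(k,x \right)} = 6 \left(-48\right) + 39 \left(-12\right) = -288 - 468 = -756$)
$\frac{f{\left(2 \cdot 259,1950 \right)}}{-3281984 - 4148729} = - \frac{756}{-3281984 - 4148729} = - \frac{756}{-7430713} = \left(-756\right) \left(- \frac{1}{7430713}\right) = \frac{756}{7430713}$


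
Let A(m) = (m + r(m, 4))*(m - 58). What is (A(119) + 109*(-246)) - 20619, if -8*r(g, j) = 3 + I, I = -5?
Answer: -160635/4 ≈ -40159.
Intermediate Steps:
r(g, j) = ¼ (r(g, j) = -(3 - 5)/8 = -⅛*(-2) = ¼)
A(m) = (-58 + m)*(¼ + m) (A(m) = (m + ¼)*(m - 58) = (¼ + m)*(-58 + m) = (-58 + m)*(¼ + m))
(A(119) + 109*(-246)) - 20619 = ((-29/2 + 119² - 231/4*119) + 109*(-246)) - 20619 = ((-29/2 + 14161 - 27489/4) - 26814) - 20619 = (29097/4 - 26814) - 20619 = -78159/4 - 20619 = -160635/4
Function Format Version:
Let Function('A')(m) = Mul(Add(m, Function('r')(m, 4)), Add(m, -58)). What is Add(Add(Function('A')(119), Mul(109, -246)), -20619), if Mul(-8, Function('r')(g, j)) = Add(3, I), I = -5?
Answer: Rational(-160635, 4) ≈ -40159.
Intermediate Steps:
Function('r')(g, j) = Rational(1, 4) (Function('r')(g, j) = Mul(Rational(-1, 8), Add(3, -5)) = Mul(Rational(-1, 8), -2) = Rational(1, 4))
Function('A')(m) = Mul(Add(-58, m), Add(Rational(1, 4), m)) (Function('A')(m) = Mul(Add(m, Rational(1, 4)), Add(m, -58)) = Mul(Add(Rational(1, 4), m), Add(-58, m)) = Mul(Add(-58, m), Add(Rational(1, 4), m)))
Add(Add(Function('A')(119), Mul(109, -246)), -20619) = Add(Add(Add(Rational(-29, 2), Pow(119, 2), Mul(Rational(-231, 4), 119)), Mul(109, -246)), -20619) = Add(Add(Add(Rational(-29, 2), 14161, Rational(-27489, 4)), -26814), -20619) = Add(Add(Rational(29097, 4), -26814), -20619) = Add(Rational(-78159, 4), -20619) = Rational(-160635, 4)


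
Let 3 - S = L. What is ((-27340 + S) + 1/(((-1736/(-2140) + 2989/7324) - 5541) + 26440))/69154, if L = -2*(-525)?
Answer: -2324729669035977/5663309113449214 ≈ -0.41049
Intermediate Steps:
L = 1050
S = -1047 (S = 3 - 1*1050 = 3 - 1050 = -1047)
((-27340 + S) + 1/(((-1736/(-2140) + 2989/7324) - 5541) + 26440))/69154 = ((-27340 - 1047) + 1/(((-1736/(-2140) + 2989/7324) - 5541) + 26440))/69154 = (-28387 + 1/(((-1736*(-1/2140) + 2989*(1/7324)) - 5541) + 26440))*(1/69154) = (-28387 + 1/(((434/535 + 2989/7324) - 5541) + 26440))*(1/69154) = (-28387 + 1/((4777731/3918340 - 5541) + 26440))*(1/69154) = (-28387 + 1/(-21706744209/3918340 + 26440))*(1/69154) = (-28387 + 1/(81894165391/3918340))*(1/69154) = (-28387 + 3918340/81894165391)*(1/69154) = -2324729669035977/81894165391*1/69154 = -2324729669035977/5663309113449214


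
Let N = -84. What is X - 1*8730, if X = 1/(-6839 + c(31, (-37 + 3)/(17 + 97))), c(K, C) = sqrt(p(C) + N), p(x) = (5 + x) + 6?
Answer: -23274212472573/2666003675 - I*sqrt(238146)/2666003675 ≈ -8730.0 - 1.8305e-7*I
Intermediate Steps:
p(x) = 11 + x
c(K, C) = sqrt(-73 + C) (c(K, C) = sqrt((11 + C) - 84) = sqrt(-73 + C))
X = 1/(-6839 + I*sqrt(238146)/57) (X = 1/(-6839 + sqrt(-73 + (-37 + 3)/(17 + 97))) = 1/(-6839 + sqrt(-73 - 34/114)) = 1/(-6839 + sqrt(-73 - 34*1/114)) = 1/(-6839 + sqrt(-73 - 17/57)) = 1/(-6839 + sqrt(-4178/57)) = 1/(-6839 + I*sqrt(238146)/57) ≈ -0.00014622 - 1.83e-7*I)
X - 1*8730 = (-389823/2666003675 - I*sqrt(238146)/2666003675) - 1*8730 = (-389823/2666003675 - I*sqrt(238146)/2666003675) - 8730 = -23274212472573/2666003675 - I*sqrt(238146)/2666003675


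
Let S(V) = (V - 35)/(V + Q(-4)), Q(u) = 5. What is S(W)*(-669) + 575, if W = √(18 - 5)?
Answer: 11056 - 2230*√13 ≈ 3015.6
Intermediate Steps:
W = √13 ≈ 3.6056
S(V) = (-35 + V)/(5 + V) (S(V) = (V - 35)/(V + 5) = (-35 + V)/(5 + V))
S(W)*(-669) + 575 = ((-35 + √13)/(5 + √13))*(-669) + 575 = -669*(-35 + √13)/(5 + √13) + 575 = 575 - 669*(-35 + √13)/(5 + √13)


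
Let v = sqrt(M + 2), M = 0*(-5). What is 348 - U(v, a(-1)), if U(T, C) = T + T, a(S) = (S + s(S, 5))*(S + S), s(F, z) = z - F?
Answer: 348 - 2*sqrt(2) ≈ 345.17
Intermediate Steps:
M = 0
a(S) = 10*S (a(S) = (S + (5 - S))*(S + S) = 5*(2*S) = 10*S)
v = sqrt(2) (v = sqrt(0 + 2) = sqrt(2) ≈ 1.4142)
U(T, C) = 2*T
348 - U(v, a(-1)) = 348 - 2*sqrt(2)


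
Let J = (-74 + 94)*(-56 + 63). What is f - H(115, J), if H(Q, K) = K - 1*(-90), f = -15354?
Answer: -15584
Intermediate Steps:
J = 140 (J = 20*7 = 140)
H(Q, K) = 90 + K (H(Q, K) = K + 90 = 90 + K)
f - H(115, J) = -15354 - (90 + 140) = -15354 - 1*230 = -15354 - 230 = -15584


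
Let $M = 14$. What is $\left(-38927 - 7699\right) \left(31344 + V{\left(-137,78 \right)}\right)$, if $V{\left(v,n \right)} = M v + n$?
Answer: $-1375653504$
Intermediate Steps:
$V{\left(v,n \right)} = n + 14 v$ ($V{\left(v,n \right)} = 14 v + n = n + 14 v$)
$\left(-38927 - 7699\right) \left(31344 + V{\left(-137,78 \right)}\right) = \left(-38927 - 7699\right) \left(31344 + \left(78 + 14 \left(-137\right)\right)\right) = - 46626 \left(31344 + \left(78 - 1918\right)\right) = - 46626 \left(31344 - 1840\right) = \left(-46626\right) 29504 = -1375653504$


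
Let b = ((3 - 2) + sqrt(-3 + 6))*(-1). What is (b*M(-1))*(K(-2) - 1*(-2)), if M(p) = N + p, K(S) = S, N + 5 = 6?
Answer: 0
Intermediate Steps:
N = 1 (N = -5 + 6 = 1)
M(p) = 1 + p
b = -1 - sqrt(3) (b = (1 + sqrt(3))*(-1) = -1 - sqrt(3) ≈ -2.7321)
(b*M(-1))*(K(-2) - 1*(-2)) = ((-1 - sqrt(3))*(1 - 1))*(-2 - 1*(-2)) = ((-1 - sqrt(3))*0)*(-2 + 2) = 0*0 = 0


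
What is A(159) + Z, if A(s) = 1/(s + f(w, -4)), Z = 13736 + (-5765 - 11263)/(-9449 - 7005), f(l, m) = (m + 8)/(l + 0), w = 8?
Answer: 36051669388/2624413 ≈ 13737.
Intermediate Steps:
f(l, m) = (8 + m)/l
Z = 113014586/8227 (Z = 13736 - 17028/(-16454) = 13736 - 17028*(-1/16454) = 13736 + 8514/8227 = 113014586/8227 ≈ 13737.)
A(s) = 1/(1/2 + s) (A(s) = 1/(s + (8 - 4)/8) = 1/(s + (1/8)*4) = 1/(s + 1/2) = 1/(1/2 + s))
A(159) + Z = 2/(1 + 2*159) + 113014586/8227 = 2/(1 + 318) + 113014586/8227 = 2/319 + 113014586/8227 = 36051669388/2624413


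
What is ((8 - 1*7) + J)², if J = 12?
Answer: 169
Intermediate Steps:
((8 - 1*7) + J)² = ((8 - 1*7) + 12)² = ((8 - 7) + 12)² = (1 + 12)² = 13² = 169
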